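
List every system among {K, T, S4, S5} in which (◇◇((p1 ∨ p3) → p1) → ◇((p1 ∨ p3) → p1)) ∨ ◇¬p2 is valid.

T-tableau for the negation ¬((◇◇((p1 ∨ p3) → p1) → ◇((p1 ∨ p3) → p1)) ∨ ◇¬p2):
1. ¬((◇◇((p1 ∨ p3) → p1) → ◇((p1 ∨ p3) → p1)) ∨ ◇¬p2), 0
2. ¬(◇◇((p1 ∨ p3) → p1) → ◇((p1 ∨ p3) → p1)), 0   [¬∨-rule on 1]
3. ¬◇¬p2, 0   [¬∨-rule on 1]
4. ◇◇((p1 ∨ p3) → p1), 0   [¬→-rule on 2]
5. ¬◇((p1 ∨ p3) → p1), 0   [¬→-rule on 2]
6. p2, 0   [¬◇-rule on 3 via 0R0]
7. ¬((p1 ∨ p3) → p1), 0   [¬◇-rule on 5 via 0R0]
8. p1 ∨ p3, 0   [¬→-rule on 7]
9. ¬p1, 0   [¬→-rule on 7]
10. p3, 0   [∨-rule on 8 (branches; this branch)]
11. ◇((p1 ∨ p3) → p1), 1   [◇-rule on 4: fresh world 1, 0R1]
12. p2, 1   [¬◇-rule on 3 via 0R1]
13. ¬((p1 ∨ p3) → p1), 1   [¬◇-rule on 5 via 0R1]
14. p1 ∨ p3, 1   [¬→-rule on 13]
15. ¬p1, 1   [¬→-rule on 13]
16. p3, 1   [∨-rule on 14 (branches; this branch)]
17. (p1 ∨ p3) → p1, 2   [◇-rule on 11: fresh world 2, 1R2]
18. p1, 2   [→-rule on 17 (branches; this branch)]
Accessibility: 0R0, 0R1, 1R1, 1R2, 2R2
Complete open branch: countermodel on a T-frame, so not valid in T, nor in K (the same frame is also a K-frame).
S4-tableau for the negation ¬((◇◇((p1 ∨ p3) → p1) → ◇((p1 ∨ p3) → p1)) ∨ ◇¬p2):
1. ¬((◇◇((p1 ∨ p3) → p1) → ◇((p1 ∨ p3) → p1)) ∨ ◇¬p2), 0
2. ¬(◇◇((p1 ∨ p3) → p1) → ◇((p1 ∨ p3) → p1)), 0   [¬∨-rule on 1]
3. ¬◇¬p2, 0   [¬∨-rule on 1]
4. ◇◇((p1 ∨ p3) → p1), 0   [¬→-rule on 2]
5. ¬◇((p1 ∨ p3) → p1), 0   [¬→-rule on 2]
6. p2, 0   [¬◇-rule on 3 via 0R0]
7. ¬((p1 ∨ p3) → p1), 0   [¬◇-rule on 5 via 0R0]
8. p1 ∨ p3, 0   [¬→-rule on 7]
9. ¬p1, 0   [¬→-rule on 7]
10. p3, 0   [∨-rule on 8 (branches; this branch)]
11. ◇((p1 ∨ p3) → p1), 1   [◇-rule on 4: fresh world 1, 0R1]
12. p2, 1   [¬◇-rule on 3 via 0R1]
13. ¬((p1 ∨ p3) → p1), 1   [¬◇-rule on 5 via 0R1]
14. p1 ∨ p3, 1   [¬→-rule on 13]
15. ¬p1, 1   [¬→-rule on 13]
16. p3, 1   [∨-rule on 14 (branches; this branch)]
17. (p1 ∨ p3) → p1, 2   [◇-rule on 11: fresh world 2, 1R2]
18. p2, 2   [¬◇-rule on 3 via 0R2]
19. ¬((p1 ∨ p3) → p1), 2   [¬◇-rule on 5 via 0R2]
20. p1 ∨ p3, 2   [¬→-rule on 19]
21. ¬p1, 2   [¬→-rule on 19]
22. ¬(p1 ∨ p3), 2   [→-rule on 17 (branches; this branch)]
23. ¬p3, 2   [¬∨-rule on 22]
24. p3, 2   [∨-rule on 20 (branches; this branch)]
Accessibility: 0R0, 0R1, 0R2, 1R1, 1R2, 2R2
Branch closes: p3 and ¬p3 both at 2.
Every branch closes (one shown): valid in S4, hence also in S5 (every theorem of S4 is a theorem of S5).

S4, S5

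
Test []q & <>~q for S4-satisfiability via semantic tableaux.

Unsatisfiable (every branch closes)

1. []q & <>~q, u
2. []q, u
3. <>~q, u
4. q, u
5. ~q, v
6. q, v
Accessibility: uRu, uRv, vRv
Branch closes: q and ~q both at v.
Every branch closes; the branch above is one of them.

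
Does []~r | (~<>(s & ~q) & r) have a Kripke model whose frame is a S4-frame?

Satisfiable (open branch found)

1. []~r | (~<>(s & ~q) & r), u
2. ~<>(s & ~q) & r, u   [|-rule on 1 (branches; this branch)]
3. ~<>(s & ~q), u   [&-rule on 2]
4. r, u   [&-rule on 2]
5. ~(s & ~q), u   [~<>-rule on 3 via uRu]
6. q, u   [~&-rule on 5 (branches; this branch)]
Accessibility: uRu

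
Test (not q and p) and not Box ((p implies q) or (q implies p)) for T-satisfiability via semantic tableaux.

1. (not q and p) and not Box ((p implies q) or (q implies p)), 0
2. not q and p, 0
3. not Box ((p implies q) or (q implies p)), 0
4. not q, 0
5. p, 0
6. not ((p implies q) or (q implies p)), 1
7. not (p implies q), 1
8. not (q implies p), 1
9. p, 1
10. not q, 1
11. q, 1
12. not p, 1
Accessibility: 0R0, 0R1, 1R1
Branch closes: q and not q both at 1.
All branches of the tableau close; one closing branch shown above.

Unsatisfiable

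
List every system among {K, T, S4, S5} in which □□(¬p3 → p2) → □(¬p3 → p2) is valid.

T, S4, S5

T-tableau for the negation ¬(□□(¬p3 → p2) → □(¬p3 → p2)):
1. ¬(□□(¬p3 → p2) → □(¬p3 → p2)), w0
2. □□(¬p3 → p2), w0
3. ¬□(¬p3 → p2), w0
4. □(¬p3 → p2), w0
5. ¬p3 → p2, w0
6. p2, w0
7. ¬(¬p3 → p2), w1
8. ¬p3, w1
9. ¬p2, w1
10. □(¬p3 → p2), w1
11. ¬p3 → p2, w1
12. p2, w1
Accessibility: w0Rw0, w0Rw1, w1Rw1
Branch closes: p2 and ¬p2 both at w1.
Every branch closes (one shown): valid in T, hence also in S4, S5 (every theorem of T is a theorem of S4 and S5).
K-tableau for the negation ¬(□□(¬p3 → p2) → □(¬p3 → p2)):
1. ¬(□□(¬p3 → p2) → □(¬p3 → p2)), w0
2. □□(¬p3 → p2), w0
3. ¬□(¬p3 → p2), w0
4. ¬(¬p3 → p2), w1
5. ¬p3, w1
6. ¬p2, w1
7. □(¬p3 → p2), w1
Accessibility: w0Rw1
Complete open branch: countermodel on a K-frame, so not valid in K.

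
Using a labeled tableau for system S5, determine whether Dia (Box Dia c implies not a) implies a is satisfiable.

1. Dia (Box Dia c implies not a) implies a, w0
2. a, w0
Accessibility: w0Rw0

Satisfiable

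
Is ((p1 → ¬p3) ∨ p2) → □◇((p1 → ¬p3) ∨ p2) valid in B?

Yes, valid

Tableau for the negation ¬(((p1 → ¬p3) ∨ p2) → □◇((p1 → ¬p3) ∨ p2)):
1. ¬(((p1 → ¬p3) ∨ p2) → □◇((p1 → ¬p3) ∨ p2)), u
2. (p1 → ¬p3) ∨ p2, u   [¬→-rule on 1]
3. ¬□◇((p1 → ¬p3) ∨ p2), u   [¬→-rule on 1]
4. p1 → ¬p3, u   [∨-rule on 2 (branches; this branch)]
5. ¬p3, u   [→-rule on 4 (branches; this branch)]
6. ¬◇((p1 → ¬p3) ∨ p2), v   [¬□-rule on 3: fresh world v, uRv]
7. ¬((p1 → ¬p3) ∨ p2), u   [¬◇-rule on 6 via vRu]
8. ¬(p1 → ¬p3), u   [¬∨-rule on 7]
9. ¬p2, u   [¬∨-rule on 7]
10. p1, u   [¬→-rule on 8]
11. p3, u   [¬→-rule on 8]
Accessibility: uRu, uRv, vRu, vRv
Branch closes: p3 and ¬p3 both at u.
Every branch of the negation's tableau closes; the branch above is one of them.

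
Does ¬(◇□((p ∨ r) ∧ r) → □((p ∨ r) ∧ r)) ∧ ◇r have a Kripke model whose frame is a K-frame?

Satisfiable

1. ¬(◇□((p ∨ r) ∧ r) → □((p ∨ r) ∧ r)) ∧ ◇r, u
2. ¬(◇□((p ∨ r) ∧ r) → □((p ∨ r) ∧ r)), u   [∧-rule on 1]
3. ◇r, u   [∧-rule on 1]
4. ◇□((p ∨ r) ∧ r), u   [¬→-rule on 2]
5. ¬□((p ∨ r) ∧ r), u   [¬→-rule on 2]
6. r, v   [◇-rule on 3: fresh world v, uRv]
7. □((p ∨ r) ∧ r), w   [◇-rule on 4: fresh world w, uRw]
8. ¬((p ∨ r) ∧ r), x   [¬□-rule on 5: fresh world x, uRx]
9. ¬r, x   [¬∧-rule on 8 (branches; this branch)]
Accessibility: uRv, uRw, uRx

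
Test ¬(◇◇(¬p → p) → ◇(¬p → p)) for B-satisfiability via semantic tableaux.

1. ¬(◇◇(¬p → p) → ◇(¬p → p)), 0
2. ◇◇(¬p → p), 0
3. ¬◇(¬p → p), 0
4. ¬(¬p → p), 0
5. ¬p, 0
6. ◇(¬p → p), 1
7. ¬(¬p → p), 1
8. ¬p, 1
9. ¬p → p, 2
10. p, 2
Accessibility: 0R0, 0R1, 1R0, 1R1, 1R2, 2R1, 2R2

Yes, satisfiable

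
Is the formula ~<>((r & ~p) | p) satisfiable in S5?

Satisfiable

1. ~<>((r & ~p) | p), u
2. ~((r & ~p) | p), u   [~<>-rule on 1 via uRu]
3. ~(r & ~p), u   [~|-rule on 2]
4. ~p, u   [~|-rule on 2]
5. ~r, u   [~&-rule on 3 (branches; this branch)]
Accessibility: uRu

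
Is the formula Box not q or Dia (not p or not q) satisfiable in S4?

Satisfiable (open branch found)

1. Box not q or Dia (not p or not q), w0
2. Dia (not p or not q), w0
3. not p or not q, w1
4. not q, w1
Accessibility: w0Rw0, w0Rw1, w1Rw1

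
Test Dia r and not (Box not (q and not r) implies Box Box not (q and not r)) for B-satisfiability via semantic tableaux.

1. Dia r and not (Box not (q and not r) implies Box Box not (q and not r)), u
2. Dia r, u
3. not (Box not (q and not r) implies Box Box not (q and not r)), u
4. Box not (q and not r), u
5. not Box Box not (q and not r), u
6. not (q and not r), u
7. r, u
8. r, v
9. not (q and not r), v
10. not Box not (q and not r), w
11. not (q and not r), w
12. r, w
13. q and not r, x
14. q, x
15. not r, x
Accessibility: uRu, uRv, uRw, vRu, vRv, wRu, wRw, wRx, xRw, xRx

Yes, satisfiable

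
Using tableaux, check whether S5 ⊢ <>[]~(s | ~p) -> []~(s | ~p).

Tableau for the negation ~(<>[]~(s | ~p) -> []~(s | ~p)):
1. ~(<>[]~(s | ~p) -> []~(s | ~p)), w0
2. <>[]~(s | ~p), w0   [~->-rule on 1]
3. ~[]~(s | ~p), w0   [~->-rule on 1]
4. []~(s | ~p), w1   [<>-rule on 2: fresh world w1, w0Rw1]
5. ~(s | ~p), w0   [[]-rule on 4 via w1Rw0]
6. ~s, w0   [~|-rule on 5]
7. p, w0   [~|-rule on 5]
8. ~(s | ~p), w1   [[]-rule on 4 via w1Rw1]
9. ~s, w1   [~|-rule on 8]
10. p, w1   [~|-rule on 8]
11. s | ~p, w2   [~[]-rule on 3: fresh world w2, w0Rw2]
12. ~(s | ~p), w2   [[]-rule on 4 via w1Rw2]
13. ~s, w2   [~|-rule on 12]
14. p, w2   [~|-rule on 12]
15. ~p, w2   [|-rule on 11 (branches; this branch)]
Accessibility: w0Rw0, w0Rw1, w0Rw2, w1Rw0, w1Rw1, w1Rw2, w2Rw0, w2Rw1, w2Rw2
Branch closes: p and ~p both at w2.
Every branch of the negation's tableau closes; the branch above is one of them.

Valid in S5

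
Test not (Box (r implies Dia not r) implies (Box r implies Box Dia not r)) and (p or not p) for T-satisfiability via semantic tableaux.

1. not (Box (r implies Dia not r) implies (Box r implies Box Dia not r)) and (p or not p), u
2. not (Box (r implies Dia not r) implies (Box r implies Box Dia not r)), u
3. p or not p, u
4. Box (r implies Dia not r), u
5. not (Box r implies Box Dia not r), u
6. Box r, u
7. not Box Dia not r, u
8. r implies Dia not r, u
9. r, u
10. not p, u
11. Dia not r, u
12. not Dia not r, v
13. r implies Dia not r, v
14. r, v
15. Dia not r, v
16. not r, w
17. r implies Dia not r, w
18. r, w
Accessibility: uRu, uRv, uRw, vRv, wRw
Branch closes: r and not r both at w.
All branches of the tableau close; one closing branch shown above.

No, unsatisfiable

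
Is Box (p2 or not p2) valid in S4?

Tableau for the negation not Box (p2 or not p2):
1. not Box (p2 or not p2), u
2. not (p2 or not p2), v
3. not p2, v
4. p2, v
Accessibility: uRu, uRv, vRv
Branch closes: p2 and not p2 both at v.
All branches of the negation close; one closing branch shown above.

Valid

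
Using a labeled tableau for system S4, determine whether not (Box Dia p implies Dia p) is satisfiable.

1. not (Box Dia p implies Dia p), 0
2. Box Dia p, 0
3. not Dia p, 0
4. Dia p, 0
5. not p, 0
6. p, 1
7. Dia p, 1
8. not p, 1
Accessibility: 0R0, 0R1, 1R1
Branch closes: p and not p both at 1.
(One branch shown.) All branches close.

No, unsatisfiable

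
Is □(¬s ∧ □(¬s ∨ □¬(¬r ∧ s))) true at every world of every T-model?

Invalid (countermodel exists)

Tableau for the negation ¬□(¬s ∧ □(¬s ∨ □¬(¬r ∧ s))):
1. ¬□(¬s ∧ □(¬s ∨ □¬(¬r ∧ s))), w0
2. ¬(¬s ∧ □(¬s ∨ □¬(¬r ∧ s))), w1
3. ¬□(¬s ∨ □¬(¬r ∧ s)), w1
4. ¬(¬s ∨ □¬(¬r ∧ s)), w2
5. s, w2
6. ¬□¬(¬r ∧ s), w2
7. ¬r ∧ s, w3
8. ¬r, w3
9. s, w3
Accessibility: w0Rw0, w0Rw1, w1Rw1, w1Rw2, w2Rw2, w2Rw3, w3Rw3
The negation has an open branch (countermodel exists).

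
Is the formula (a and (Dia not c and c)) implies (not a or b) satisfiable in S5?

Yes, satisfiable

1. (a and (Dia not c and c)) implies (not a or b), w0
2. not a or b, w0   [implies-rule on 1 (branches; this branch)]
3. b, w0   [or-rule on 2 (branches; this branch)]
Accessibility: w0Rw0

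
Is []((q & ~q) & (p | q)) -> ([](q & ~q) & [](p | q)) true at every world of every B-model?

Valid in B

Tableau for the negation ~([]((q & ~q) & (p | q)) -> ([](q & ~q) & [](p | q))):
1. ~([]((q & ~q) & (p | q)) -> ([](q & ~q) & [](p | q))), w0
2. []((q & ~q) & (p | q)), w0
3. ~([](q & ~q) & [](p | q)), w0
4. (q & ~q) & (p | q), w0
5. q & ~q, w0
6. p | q, w0
7. q, w0
8. ~q, w0
Accessibility: w0Rw0
Branch closes: q and ~q both at w0.
All branches of the negation close; one closing branch shown above.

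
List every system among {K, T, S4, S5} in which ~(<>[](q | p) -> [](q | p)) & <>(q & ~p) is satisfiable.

K, T, S4

S4-tableau for the formula:
1. ~(<>[](q | p) -> [](q | p)) & <>(q & ~p), w0
2. ~(<>[](q | p) -> [](q | p)), w0
3. <>(q & ~p), w0
4. <>[](q | p), w0
5. ~[](q | p), w0
6. q & ~p, w1
7. q, w1
8. ~p, w1
9. [](q | p), w2
10. q | p, w2
11. p, w2
12. ~(q | p), w3
13. ~q, w3
14. ~p, w3
Accessibility: w0Rw0, w0Rw1, w0Rw2, w0Rw3, w1Rw1, w2Rw2, w3Rw3
Complete open branch: satisfiable in S4, hence also in K, T (this S4-model is also a K-model and a T-model).
S5-tableau for the formula:
1. ~(<>[](q | p) -> [](q | p)) & <>(q & ~p), w0
2. ~(<>[](q | p) -> [](q | p)), w0
3. <>(q & ~p), w0
4. <>[](q | p), w0
5. ~[](q | p), w0
6. q & ~p, w1
7. q, w1
8. ~p, w1
9. [](q | p), w2
10. q | p, w0
11. q | p, w1
12. q | p, w2
13. p, w0
14. p, w2
15. ~(q | p), w3
16. ~q, w3
17. ~p, w3
18. q | p, w3
19. p, w3
Accessibility: w0Rw0, w0Rw1, w0Rw2, w0Rw3, w1Rw0, w1Rw1, w1Rw2, w1Rw3, w2Rw0, w2Rw1, w2Rw2, w2Rw3, w3Rw0, w3Rw1, w3Rw2, w3Rw3
Branch closes: p and ~p both at w3.
Every branch closes (one shown): unsatisfiable in S5.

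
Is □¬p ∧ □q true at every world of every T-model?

Invalid (countermodel exists)

Tableau for the negation ¬(□¬p ∧ □q):
1. ¬(□¬p ∧ □q), w0
2. ¬□q, w0
3. ¬q, w1
Accessibility: w0Rw0, w0Rw1, w1Rw1
The negation has an open branch (countermodel exists).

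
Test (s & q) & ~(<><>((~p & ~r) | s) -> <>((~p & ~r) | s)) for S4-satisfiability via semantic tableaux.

Unsatisfiable

1. (s & q) & ~(<><>((~p & ~r) | s) -> <>((~p & ~r) | s)), u
2. s & q, u
3. ~(<><>((~p & ~r) | s) -> <>((~p & ~r) | s)), u
4. s, u
5. q, u
6. <><>((~p & ~r) | s), u
7. ~<>((~p & ~r) | s), u
8. ~((~p & ~r) | s), u
9. ~(~p & ~r), u
10. ~s, u
Accessibility: uRu
Branch closes: s and ~s both at u.
(One branch shown.) All branches close.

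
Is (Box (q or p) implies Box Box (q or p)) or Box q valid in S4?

Yes, valid

Tableau for the negation not ((Box (q or p) implies Box Box (q or p)) or Box q):
1. not ((Box (q or p) implies Box Box (q or p)) or Box q), u
2. not (Box (q or p) implies Box Box (q or p)), u   [neg-or-rule on 1]
3. not Box q, u   [neg-or-rule on 1]
4. Box (q or p), u   [neg-implies-rule on 2]
5. not Box Box (q or p), u   [neg-implies-rule on 2]
6. q or p, u   [Box-rule on 4 via uRu]
7. p, u   [or-rule on 6 (branches; this branch)]
8. not q, v   [neg-Box-rule on 3: fresh world v, uRv]
9. q or p, v   [Box-rule on 4 via uRv]
10. p, v   [or-rule on 9 (branches; this branch)]
11. not Box (q or p), w   [neg-Box-rule on 5: fresh world w, uRw]
12. q or p, w   [Box-rule on 4 via uRw]
13. p, w   [or-rule on 12 (branches; this branch)]
14. not (q or p), x   [neg-Box-rule on 11: fresh world x, wRx]
15. not q, x   [neg-or-rule on 14]
16. not p, x   [neg-or-rule on 14]
17. q or p, x   [Box-rule on 4 via uRx]
18. p, x   [or-rule on 17 (branches; this branch)]
Accessibility: uRu, uRv, uRw, uRx, vRv, wRw, wRx, xRx
Branch closes: p and not p both at x.
All branches of the negation close; one closing branch shown above.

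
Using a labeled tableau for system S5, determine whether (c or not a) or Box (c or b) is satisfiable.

1. (c or not a) or Box (c or b), 0
2. Box (c or b), 0
3. c or b, 0
4. b, 0
Accessibility: 0R0

Satisfiable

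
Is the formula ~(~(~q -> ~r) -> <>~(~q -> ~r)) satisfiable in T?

No, unsatisfiable

1. ~(~(~q -> ~r) -> <>~(~q -> ~r)), u
2. ~(~q -> ~r), u
3. ~<>~(~q -> ~r), u
4. ~q, u
5. r, u
6. ~q -> ~r, u
7. ~r, u
Accessibility: uRu
Branch closes: r and ~r both at u.
Every branch closes; the branch above is one of them.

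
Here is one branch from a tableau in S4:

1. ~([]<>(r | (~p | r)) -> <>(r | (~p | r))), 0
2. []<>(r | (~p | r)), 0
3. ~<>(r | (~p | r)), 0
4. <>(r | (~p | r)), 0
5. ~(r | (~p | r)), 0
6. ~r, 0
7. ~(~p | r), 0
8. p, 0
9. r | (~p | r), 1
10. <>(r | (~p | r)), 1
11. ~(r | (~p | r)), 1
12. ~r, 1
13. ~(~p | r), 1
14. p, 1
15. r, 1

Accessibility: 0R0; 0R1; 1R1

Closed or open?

Both r and ~r appear at 1.

Yes, closed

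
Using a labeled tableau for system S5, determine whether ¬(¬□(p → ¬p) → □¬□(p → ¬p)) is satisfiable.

No, unsatisfiable

1. ¬(¬□(p → ¬p) → □¬□(p → ¬p)), u
2. ¬□(p → ¬p), u
3. ¬□¬□(p → ¬p), u
4. ¬(p → ¬p), v
5. p, v
6. □(p → ¬p), w
7. p → ¬p, u
8. p → ¬p, v
9. p → ¬p, w
10. ¬p, u
11. ¬p, v
Accessibility: uRu, uRv, uRw, vRu, vRv, vRw, wRu, wRv, wRw
Branch closes: p and ¬p both at v.
Every branch closes; the branch above is one of them.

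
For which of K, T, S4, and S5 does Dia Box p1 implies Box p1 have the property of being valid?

S5

S4-tableau for the negation not (Dia Box p1 implies Box p1):
1. not (Dia Box p1 implies Box p1), 0
2. Dia Box p1, 0
3. not Box p1, 0
4. Box p1, 1
5. p1, 1
6. not p1, 2
Accessibility: 0R0, 0R1, 0R2, 1R1, 2R2
Complete open branch: countermodel on an S4-frame, so not valid in S4, nor in K, T (the same frame is also a K-frame and a T-frame).
S5-tableau for the negation not (Dia Box p1 implies Box p1):
1. not (Dia Box p1 implies Box p1), 0
2. Dia Box p1, 0
3. not Box p1, 0
4. Box p1, 1
5. p1, 0
6. p1, 1
7. not p1, 2
8. p1, 2
Accessibility: 0R0, 0R1, 0R2, 1R0, 1R1, 1R2, 2R0, 2R1, 2R2
Branch closes: p1 and not p1 both at 2.
Every branch closes (one shown): valid in S5.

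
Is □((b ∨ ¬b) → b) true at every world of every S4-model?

Tableau for the negation ¬□((b ∨ ¬b) → b):
1. ¬□((b ∨ ¬b) → b), u
2. ¬((b ∨ ¬b) → b), v
3. b ∨ ¬b, v
4. ¬b, v
Accessibility: uRu, uRv, vRv
The negation has an open branch (countermodel exists).

Invalid (countermodel exists)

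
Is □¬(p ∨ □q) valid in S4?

Tableau for the negation ¬□¬(p ∨ □q):
1. ¬□¬(p ∨ □q), u
2. p ∨ □q, v
3. □q, v
4. q, v
Accessibility: uRu, uRv, vRv
The negation has an open branch (countermodel exists).

Invalid (countermodel exists)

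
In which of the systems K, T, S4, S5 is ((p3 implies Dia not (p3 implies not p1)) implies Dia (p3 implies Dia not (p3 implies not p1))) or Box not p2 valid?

K-tableau for the negation not (((p3 implies Dia not (p3 implies not p1)) implies Dia (p3 implies Dia not (p3 implies not p1))) or Box not p2):
1. not (((p3 implies Dia not (p3 implies not p1)) implies Dia (p3 implies Dia not (p3 implies not p1))) or Box not p2), w0
2. not ((p3 implies Dia not (p3 implies not p1)) implies Dia (p3 implies Dia not (p3 implies not p1))), w0
3. not Box not p2, w0
4. p3 implies Dia not (p3 implies not p1), w0
5. not Dia (p3 implies Dia not (p3 implies not p1)), w0
6. Dia not (p3 implies not p1), w0
7. p2, w1
8. not (p3 implies Dia not (p3 implies not p1)), w1
9. p3, w1
10. not Dia not (p3 implies not p1), w1
11. not (p3 implies not p1), w2
12. p3, w2
13. p1, w2
14. not (p3 implies Dia not (p3 implies not p1)), w2
15. not Dia not (p3 implies not p1), w2
Accessibility: w0Rw1, w0Rw2
Complete open branch: countermodel on a K-frame, so not valid in K.
T-tableau for the negation not (((p3 implies Dia not (p3 implies not p1)) implies Dia (p3 implies Dia not (p3 implies not p1))) or Box not p2):
1. not (((p3 implies Dia not (p3 implies not p1)) implies Dia (p3 implies Dia not (p3 implies not p1))) or Box not p2), w0
2. not ((p3 implies Dia not (p3 implies not p1)) implies Dia (p3 implies Dia not (p3 implies not p1))), w0
3. not Box not p2, w0
4. p3 implies Dia not (p3 implies not p1), w0
5. not Dia (p3 implies Dia not (p3 implies not p1)), w0
6. not (p3 implies Dia not (p3 implies not p1)), w0
7. p3, w0
8. not Dia not (p3 implies not p1), w0
9. p3 implies not p1, w0
10. Dia not (p3 implies not p1), w0
11. not p1, w0
12. p2, w1
13. not (p3 implies Dia not (p3 implies not p1)), w1
14. p3, w1
15. not Dia not (p3 implies not p1), w1
16. p3 implies not p1, w1
17. not p1, w1
18. not (p3 implies not p1), w2
19. p3, w2
20. p1, w2
21. not (p3 implies Dia not (p3 implies not p1)), w2
22. not Dia not (p3 implies not p1), w2
23. p3 implies not p1, w2
24. not p1, w2
Accessibility: w0Rw0, w0Rw1, w0Rw2, w1Rw1, w2Rw2
Branch closes: p1 and not p1 both at w2.
Every branch closes (one shown): valid in T, hence also in S4, S5 (every theorem of T is a theorem of S4 and S5).

T, S4, S5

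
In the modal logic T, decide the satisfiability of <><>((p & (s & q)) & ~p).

No, unsatisfiable

1. <><>((p & (s & q)) & ~p), u
2. <>((p & (s & q)) & ~p), v
3. (p & (s & q)) & ~p, w
4. p & (s & q), w
5. ~p, w
6. p, w
7. s & q, w
Accessibility: uRu, uRv, vRv, vRw, wRw
Branch closes: p and ~p both at w.
Every branch closes; the branch above is one of them.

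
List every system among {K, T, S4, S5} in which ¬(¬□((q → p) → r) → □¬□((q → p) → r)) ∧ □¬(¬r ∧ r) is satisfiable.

S5-tableau for the formula:
1. ¬(¬□((q → p) → r) → □¬□((q → p) → r)) ∧ □¬(¬r ∧ r), u
2. ¬(¬□((q → p) → r) → □¬□((q → p) → r)), u
3. □¬(¬r ∧ r), u
4. ¬□((q → p) → r), u
5. ¬□¬□((q → p) → r), u
6. ¬(¬r ∧ r), u
7. ¬r, u
8. ¬((q → p) → r), v
9. q → p, v
10. ¬r, v
11. ¬(¬r ∧ r), v
12. p, v
13. □((q → p) → r), w
14. ¬(¬r ∧ r), w
15. (q → p) → r, u
16. (q → p) → r, v
17. (q → p) → r, w
18. ¬r, w
19. ¬(q → p), u
20. q, u
21. ¬p, u
22. ¬(q → p), v
23. q, v
24. ¬p, v
Accessibility: uRu, uRv, uRw, vRu, vRv, vRw, wRu, wRv, wRw
Branch closes: p and ¬p both at v.
Every branch closes (one shown): unsatisfiable in S5.
S4-tableau for the formula:
1. ¬(¬□((q → p) → r) → □¬□((q → p) → r)) ∧ □¬(¬r ∧ r), u
2. ¬(¬□((q → p) → r) → □¬□((q → p) → r)), u
3. □¬(¬r ∧ r), u
4. ¬□((q → p) → r), u
5. ¬□¬□((q → p) → r), u
6. ¬(¬r ∧ r), u
7. ¬r, u
8. ¬((q → p) → r), v
9. q → p, v
10. ¬r, v
11. ¬(¬r ∧ r), v
12. p, v
13. □((q → p) → r), w
14. ¬(¬r ∧ r), w
15. (q → p) → r, w
16. ¬r, w
17. ¬(q → p), w
18. q, w
19. ¬p, w
Accessibility: uRu, uRv, uRw, vRv, wRw
Complete open branch: satisfiable in S4, hence also in K, T (this S4-model is also a K-model and a T-model).

K, T, S4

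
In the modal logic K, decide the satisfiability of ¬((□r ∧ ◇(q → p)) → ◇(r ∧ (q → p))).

1. ¬((□r ∧ ◇(q → p)) → ◇(r ∧ (q → p))), w0
2. □r ∧ ◇(q → p), w0
3. ¬◇(r ∧ (q → p)), w0
4. □r, w0
5. ◇(q → p), w0
6. q → p, w1
7. ¬(r ∧ (q → p)), w1
8. r, w1
9. p, w1
10. ¬(q → p), w1
11. q, w1
12. ¬p, w1
Accessibility: w0Rw1
Branch closes: p and ¬p both at w1.
All branches of the tableau close; one closing branch shown above.

No, unsatisfiable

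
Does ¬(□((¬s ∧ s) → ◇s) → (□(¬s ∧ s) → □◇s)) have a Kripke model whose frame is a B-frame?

No, unsatisfiable

1. ¬(□((¬s ∧ s) → ◇s) → (□(¬s ∧ s) → □◇s)), w0
2. □((¬s ∧ s) → ◇s), w0
3. ¬(□(¬s ∧ s) → □◇s), w0
4. □(¬s ∧ s), w0
5. ¬□◇s, w0
6. (¬s ∧ s) → ◇s, w0
7. ¬s ∧ s, w0
8. ¬s, w0
9. s, w0
Accessibility: w0Rw0
Branch closes: s and ¬s both at w0.
(One branch shown.) All branches close.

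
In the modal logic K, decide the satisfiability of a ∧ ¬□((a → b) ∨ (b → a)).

No, unsatisfiable

1. a ∧ ¬□((a → b) ∨ (b → a)), w0
2. a, w0
3. ¬□((a → b) ∨ (b → a)), w0
4. ¬((a → b) ∨ (b → a)), w1
5. ¬(a → b), w1
6. ¬(b → a), w1
7. a, w1
8. ¬b, w1
9. b, w1
10. ¬a, w1
Accessibility: w0Rw1
Branch closes: b and ¬b both at w1.
All branches of the tableau close; one closing branch shown above.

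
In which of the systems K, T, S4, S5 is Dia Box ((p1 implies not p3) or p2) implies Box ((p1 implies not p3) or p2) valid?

S4-tableau for the negation not (Dia Box ((p1 implies not p3) or p2) implies Box ((p1 implies not p3) or p2)):
1. not (Dia Box ((p1 implies not p3) or p2) implies Box ((p1 implies not p3) or p2)), w0
2. Dia Box ((p1 implies not p3) or p2), w0
3. not Box ((p1 implies not p3) or p2), w0
4. Box ((p1 implies not p3) or p2), w1
5. (p1 implies not p3) or p2, w1
6. p2, w1
7. not ((p1 implies not p3) or p2), w2
8. not (p1 implies not p3), w2
9. not p2, w2
10. p1, w2
11. p3, w2
Accessibility: w0Rw0, w0Rw1, w0Rw2, w1Rw1, w2Rw2
Complete open branch: countermodel on an S4-frame, so not valid in S4, nor in K, T (the same frame is also a K-frame and a T-frame).
S5-tableau for the negation not (Dia Box ((p1 implies not p3) or p2) implies Box ((p1 implies not p3) or p2)):
1. not (Dia Box ((p1 implies not p3) or p2) implies Box ((p1 implies not p3) or p2)), w0
2. Dia Box ((p1 implies not p3) or p2), w0
3. not Box ((p1 implies not p3) or p2), w0
4. Box ((p1 implies not p3) or p2), w1
5. (p1 implies not p3) or p2, w0
6. (p1 implies not p3) or p2, w1
7. p1 implies not p3, w0
8. p1 implies not p3, w1
9. not p3, w0
10. not p3, w1
11. not ((p1 implies not p3) or p2), w2
12. not (p1 implies not p3), w2
13. not p2, w2
14. p1, w2
15. p3, w2
16. (p1 implies not p3) or p2, w2
17. p1 implies not p3, w2
18. not p3, w2
Accessibility: w0Rw0, w0Rw1, w0Rw2, w1Rw0, w1Rw1, w1Rw2, w2Rw0, w2Rw1, w2Rw2
Branch closes: p3 and not p3 both at w2.
Every branch closes (one shown): valid in S5.

S5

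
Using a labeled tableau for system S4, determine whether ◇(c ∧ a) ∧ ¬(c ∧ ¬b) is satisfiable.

Satisfiable

1. ◇(c ∧ a) ∧ ¬(c ∧ ¬b), u
2. ◇(c ∧ a), u
3. ¬(c ∧ ¬b), u
4. b, u
5. c ∧ a, v
6. c, v
7. a, v
Accessibility: uRu, uRv, vRv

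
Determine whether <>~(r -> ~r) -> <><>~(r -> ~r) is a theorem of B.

Tableau for the negation ~(<>~(r -> ~r) -> <><>~(r -> ~r)):
1. ~(<>~(r -> ~r) -> <><>~(r -> ~r)), w0
2. <>~(r -> ~r), w0
3. ~<><>~(r -> ~r), w0
4. ~<>~(r -> ~r), w0
5. r -> ~r, w0
6. ~r, w0
7. ~(r -> ~r), w1
8. r, w1
9. ~<>~(r -> ~r), w1
10. r -> ~r, w1
11. ~r, w1
Accessibility: w0Rw0, w0Rw1, w1Rw0, w1Rw1
Branch closes: r and ~r both at w1.
All branches of the negation close; one closing branch shown above.

Valid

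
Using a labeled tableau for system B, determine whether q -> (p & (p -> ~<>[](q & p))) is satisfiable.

Satisfiable

1. q -> (p & (p -> ~<>[](q & p))), u
2. p & (p -> ~<>[](q & p)), u
3. p, u
4. p -> ~<>[](q & p), u
5. ~<>[](q & p), u
6. ~[](q & p), u
7. ~(q & p), v
8. ~[](q & p), v
9. ~p, v
10. ~(q & p), w
11. ~p, w
Accessibility: uRu, uRv, vRu, vRv, vRw, wRv, wRw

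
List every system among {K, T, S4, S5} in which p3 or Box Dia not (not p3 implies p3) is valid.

S5

S5-tableau for the negation not (p3 or Box Dia not (not p3 implies p3)):
1. not (p3 or Box Dia not (not p3 implies p3)), 0
2. not p3, 0
3. not Box Dia not (not p3 implies p3), 0
4. not Dia not (not p3 implies p3), 1
5. not p3 implies p3, 0
6. not p3 implies p3, 1
7. p3, 0
Accessibility: 0R0, 0R1, 1R0, 1R1
Branch closes: p3 and not p3 both at 0.
Every branch closes (one shown): valid in S5.
S4-tableau for the negation not (p3 or Box Dia not (not p3 implies p3)):
1. not (p3 or Box Dia not (not p3 implies p3)), 0
2. not p3, 0
3. not Box Dia not (not p3 implies p3), 0
4. not Dia not (not p3 implies p3), 1
5. not p3 implies p3, 1
6. p3, 1
Accessibility: 0R0, 0R1, 1R1
Complete open branch: countermodel on an S4-frame, so not valid in S4, nor in K, T (the same frame is also a K-frame and a T-frame).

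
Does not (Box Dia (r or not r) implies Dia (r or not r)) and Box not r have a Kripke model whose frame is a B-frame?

No, unsatisfiable

1. not (Box Dia (r or not r) implies Dia (r or not r)) and Box not r, w0
2. not (Box Dia (r or not r) implies Dia (r or not r)), w0
3. Box not r, w0
4. Box Dia (r or not r), w0
5. not Dia (r or not r), w0
6. not r, w0
7. Dia (r or not r), w0
8. not (r or not r), w0
9. r, w0
Accessibility: w0Rw0
Branch closes: r and not r both at w0.
(One branch shown.) All branches close.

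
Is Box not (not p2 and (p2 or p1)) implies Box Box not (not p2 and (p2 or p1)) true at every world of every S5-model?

Tableau for the negation not (Box not (not p2 and (p2 or p1)) implies Box Box not (not p2 and (p2 or p1))):
1. not (Box not (not p2 and (p2 or p1)) implies Box Box not (not p2 and (p2 or p1))), u
2. Box not (not p2 and (p2 or p1)), u
3. not Box Box not (not p2 and (p2 or p1)), u
4. not (not p2 and (p2 or p1)), u
5. not (p2 or p1), u
6. not p2, u
7. not p1, u
8. not Box not (not p2 and (p2 or p1)), v
9. not (not p2 and (p2 or p1)), v
10. not (p2 or p1), v
11. not p2, v
12. not p1, v
13. not p2 and (p2 or p1), w
14. not p2, w
15. p2 or p1, w
16. not (not p2 and (p2 or p1)), w
17. p1, w
18. not (p2 or p1), w
19. not p1, w
Accessibility: uRu, uRv, uRw, vRu, vRv, vRw, wRu, wRv, wRw
Branch closes: p1 and not p1 both at w.
Every branch of the negation's tableau closes; the branch above is one of them.

Yes, valid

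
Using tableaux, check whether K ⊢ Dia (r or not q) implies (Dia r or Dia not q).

Tableau for the negation not (Dia (r or not q) implies (Dia r or Dia not q)):
1. not (Dia (r or not q) implies (Dia r or Dia not q)), w0
2. Dia (r or not q), w0   [neg-implies-rule on 1]
3. not (Dia r or Dia not q), w0   [neg-implies-rule on 1]
4. not Dia r, w0   [neg-or-rule on 3]
5. not Dia not q, w0   [neg-or-rule on 3]
6. r or not q, w1   [Dia-rule on 2: fresh world w1, w0Rw1]
7. not r, w1   [neg-Dia-rule on 4 via w0Rw1]
8. q, w1   [neg-Dia-rule on 5 via w0Rw1]
9. not q, w1   [or-rule on 6 (branches; this branch)]
Accessibility: w0Rw1
Branch closes: q and not q both at w1.
All branches of the negation close; one closing branch shown above.

Yes, valid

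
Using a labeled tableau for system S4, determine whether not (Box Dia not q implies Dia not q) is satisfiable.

Unsatisfiable (every branch closes)

1. not (Box Dia not q implies Dia not q), 0
2. Box Dia not q, 0
3. not Dia not q, 0
4. Dia not q, 0
5. q, 0
6. not q, 1
7. Dia not q, 1
8. q, 1
Accessibility: 0R0, 0R1, 1R1
Branch closes: q and not q both at 1.
All branches of the tableau close; one closing branch shown above.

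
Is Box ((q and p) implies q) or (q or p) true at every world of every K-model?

Valid

Tableau for the negation not (Box ((q and p) implies q) or (q or p)):
1. not (Box ((q and p) implies q) or (q or p)), w0
2. not Box ((q and p) implies q), w0
3. not (q or p), w0
4. not q, w0
5. not p, w0
6. not ((q and p) implies q), w1
7. q and p, w1
8. not q, w1
9. q, w1
10. p, w1
Accessibility: w0Rw1
Branch closes: q and not q both at w1.
All branches of the negation close; one closing branch shown above.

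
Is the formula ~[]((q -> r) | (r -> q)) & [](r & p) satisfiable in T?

Unsatisfiable (every branch closes)

1. ~[]((q -> r) | (r -> q)) & [](r & p), w0
2. ~[]((q -> r) | (r -> q)), w0
3. [](r & p), w0
4. r & p, w0
5. r, w0
6. p, w0
7. ~((q -> r) | (r -> q)), w1
8. ~(q -> r), w1
9. ~(r -> q), w1
10. q, w1
11. ~r, w1
12. r, w1
13. ~q, w1
Accessibility: w0Rw0, w0Rw1, w1Rw1
Branch closes: r and ~r both at w1.
Every branch closes; the branch above is one of them.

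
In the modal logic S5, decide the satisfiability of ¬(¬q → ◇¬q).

1. ¬(¬q → ◇¬q), w0
2. ¬q, w0
3. ¬◇¬q, w0
4. q, w0
Accessibility: w0Rw0
Branch closes: q and ¬q both at w0.
(One branch shown.) All branches close.

Unsatisfiable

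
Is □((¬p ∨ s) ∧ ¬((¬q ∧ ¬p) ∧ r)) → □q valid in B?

Tableau for the negation ¬(□((¬p ∨ s) ∧ ¬((¬q ∧ ¬p) ∧ r)) → □q):
1. ¬(□((¬p ∨ s) ∧ ¬((¬q ∧ ¬p) ∧ r)) → □q), w0
2. □((¬p ∨ s) ∧ ¬((¬q ∧ ¬p) ∧ r)), w0
3. ¬□q, w0
4. (¬p ∨ s) ∧ ¬((¬q ∧ ¬p) ∧ r), w0
5. ¬p ∨ s, w0
6. ¬((¬q ∧ ¬p) ∧ r), w0
7. s, w0
8. ¬r, w0
9. ¬q, w1
10. (¬p ∨ s) ∧ ¬((¬q ∧ ¬p) ∧ r), w1
11. ¬p ∨ s, w1
12. ¬((¬q ∧ ¬p) ∧ r), w1
13. s, w1
14. ¬r, w1
Accessibility: w0Rw0, w0Rw1, w1Rw0, w1Rw1
The negation has an open branch (countermodel exists).

Not valid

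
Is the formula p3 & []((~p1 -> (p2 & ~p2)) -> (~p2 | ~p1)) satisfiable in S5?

1. p3 & []((~p1 -> (p2 & ~p2)) -> (~p2 | ~p1)), 0
2. p3, 0
3. []((~p1 -> (p2 & ~p2)) -> (~p2 | ~p1)), 0
4. (~p1 -> (p2 & ~p2)) -> (~p2 | ~p1), 0
5. ~p2 | ~p1, 0
6. ~p1, 0
Accessibility: 0R0

Satisfiable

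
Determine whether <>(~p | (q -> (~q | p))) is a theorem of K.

Tableau for the negation ~<>(~p | (q -> (~q | p))):
1. ~<>(~p | (q -> (~q | p))), 0
The negation has an open branch (countermodel exists).

No, not valid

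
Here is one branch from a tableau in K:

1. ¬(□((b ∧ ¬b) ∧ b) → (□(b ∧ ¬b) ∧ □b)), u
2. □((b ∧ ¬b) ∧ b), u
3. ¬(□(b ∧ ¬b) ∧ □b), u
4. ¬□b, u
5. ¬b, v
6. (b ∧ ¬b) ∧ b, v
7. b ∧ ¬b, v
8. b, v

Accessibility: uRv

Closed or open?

Both b and ¬b appear at v.

Closed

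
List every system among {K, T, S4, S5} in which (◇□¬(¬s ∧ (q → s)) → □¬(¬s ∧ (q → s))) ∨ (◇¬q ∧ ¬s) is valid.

S5

S5-tableau for the negation ¬((◇□¬(¬s ∧ (q → s)) → □¬(¬s ∧ (q → s))) ∨ (◇¬q ∧ ¬s)):
1. ¬((◇□¬(¬s ∧ (q → s)) → □¬(¬s ∧ (q → s))) ∨ (◇¬q ∧ ¬s)), u
2. ¬(◇□¬(¬s ∧ (q → s)) → □¬(¬s ∧ (q → s))), u   [¬∨-rule on 1]
3. ¬(◇¬q ∧ ¬s), u   [¬∨-rule on 1]
4. ◇□¬(¬s ∧ (q → s)), u   [¬→-rule on 2]
5. ¬□¬(¬s ∧ (q → s)), u   [¬→-rule on 2]
6. ¬◇¬q, u   [¬∧-rule on 3 (branches; this branch)]
7. q, u   [¬◇-rule on 6 via uRu]
8. □¬(¬s ∧ (q → s)), v   [◇-rule on 4: fresh world v, uRv]
9. q, v   [¬◇-rule on 6 via uRv]
10. ¬(¬s ∧ (q → s)), u   [□-rule on 8 via vRu]
11. ¬(¬s ∧ (q → s)), v   [□-rule on 8 via vRv]
12. ¬(q → s), u   [¬∧-rule on 10 (branches; this branch)]
13. ¬s, u   [¬→-rule on 12]
14. ¬(q → s), v   [¬∧-rule on 11 (branches; this branch)]
15. ¬s, v   [¬→-rule on 14]
16. ¬s ∧ (q → s), w   [¬□-rule on 5: fresh world w, uRw]
17. ¬s, w   [∧-rule on 16]
18. q → s, w   [∧-rule on 16]
19. q, w   [¬◇-rule on 6 via uRw]
20. ¬(¬s ∧ (q → s)), w   [□-rule on 8 via vRw]
21. s, w   [→-rule on 18 (branches; this branch)]
Accessibility: uRu, uRv, uRw, vRu, vRv, vRw, wRu, wRv, wRw
Branch closes: s and ¬s both at w.
Every branch closes (one shown): valid in S5.
S4-tableau for the negation ¬((◇□¬(¬s ∧ (q → s)) → □¬(¬s ∧ (q → s))) ∨ (◇¬q ∧ ¬s)):
1. ¬((◇□¬(¬s ∧ (q → s)) → □¬(¬s ∧ (q → s))) ∨ (◇¬q ∧ ¬s)), u
2. ¬(◇□¬(¬s ∧ (q → s)) → □¬(¬s ∧ (q → s))), u   [¬∨-rule on 1]
3. ¬(◇¬q ∧ ¬s), u   [¬∨-rule on 1]
4. ◇□¬(¬s ∧ (q → s)), u   [¬→-rule on 2]
5. ¬□¬(¬s ∧ (q → s)), u   [¬→-rule on 2]
6. s, u   [¬∧-rule on 3 (branches; this branch)]
7. □¬(¬s ∧ (q → s)), v   [◇-rule on 4: fresh world v, uRv]
8. ¬(¬s ∧ (q → s)), v   [□-rule on 7 via vRv]
9. ¬(q → s), v   [¬∧-rule on 8 (branches; this branch)]
10. q, v   [¬→-rule on 9]
11. ¬s, v   [¬→-rule on 9]
12. ¬s ∧ (q → s), w   [¬□-rule on 5: fresh world w, uRw]
13. ¬s, w   [∧-rule on 12]
14. q → s, w   [∧-rule on 12]
15. ¬q, w   [→-rule on 14 (branches; this branch)]
Accessibility: uRu, uRv, uRw, vRv, wRw
Complete open branch: countermodel on an S4-frame, so not valid in S4, nor in K, T (the same frame is also a K-frame and a T-frame).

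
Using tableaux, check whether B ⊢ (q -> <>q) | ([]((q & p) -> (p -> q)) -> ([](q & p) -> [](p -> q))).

Tableau for the negation ~((q -> <>q) | ([]((q & p) -> (p -> q)) -> ([](q & p) -> [](p -> q)))):
1. ~((q -> <>q) | ([]((q & p) -> (p -> q)) -> ([](q & p) -> [](p -> q)))), u
2. ~(q -> <>q), u
3. ~([]((q & p) -> (p -> q)) -> ([](q & p) -> [](p -> q))), u
4. q, u
5. ~<>q, u
6. []((q & p) -> (p -> q)), u
7. ~([](q & p) -> [](p -> q)), u
8. [](q & p), u
9. ~[](p -> q), u
10. ~q, u
Accessibility: uRu
Branch closes: q and ~q both at u.
Every branch of the negation's tableau closes; the branch above is one of them.

Valid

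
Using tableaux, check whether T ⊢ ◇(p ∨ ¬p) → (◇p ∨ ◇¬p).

Tableau for the negation ¬(◇(p ∨ ¬p) → (◇p ∨ ◇¬p)):
1. ¬(◇(p ∨ ¬p) → (◇p ∨ ◇¬p)), w0
2. ◇(p ∨ ¬p), w0
3. ¬(◇p ∨ ◇¬p), w0
4. ¬◇p, w0
5. ¬◇¬p, w0
6. ¬p, w0
7. p, w0
Accessibility: w0Rw0
Branch closes: p and ¬p both at w0.
All branches of the negation close; one closing branch shown above.

Valid in T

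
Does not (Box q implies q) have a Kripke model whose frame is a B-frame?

Unsatisfiable (every branch closes)

1. not (Box q implies q), 0
2. Box q, 0   [neg-implies-rule on 1]
3. not q, 0   [neg-implies-rule on 1]
4. q, 0   [Box-rule on 2 via 0R0]
Accessibility: 0R0
Branch closes: q and not q both at 0.
All branches of the tableau close; one closing branch shown above.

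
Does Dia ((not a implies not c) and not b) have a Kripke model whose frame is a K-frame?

1. Dia ((not a implies not c) and not b), w0
2. (not a implies not c) and not b, w1
3. not a implies not c, w1
4. not b, w1
5. not c, w1
Accessibility: w0Rw1

Satisfiable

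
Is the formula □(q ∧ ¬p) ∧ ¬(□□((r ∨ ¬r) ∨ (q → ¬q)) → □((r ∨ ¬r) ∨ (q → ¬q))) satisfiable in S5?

Unsatisfiable (every branch closes)

1. □(q ∧ ¬p) ∧ ¬(□□((r ∨ ¬r) ∨ (q → ¬q)) → □((r ∨ ¬r) ∨ (q → ¬q))), 0
2. □(q ∧ ¬p), 0
3. ¬(□□((r ∨ ¬r) ∨ (q → ¬q)) → □((r ∨ ¬r) ∨ (q → ¬q))), 0
4. □□((r ∨ ¬r) ∨ (q → ¬q)), 0
5. ¬□((r ∨ ¬r) ∨ (q → ¬q)), 0
6. q ∧ ¬p, 0
7. q, 0
8. ¬p, 0
9. □((r ∨ ¬r) ∨ (q → ¬q)), 0
10. (r ∨ ¬r) ∨ (q → ¬q), 0
11. r ∨ ¬r, 0
12. ¬r, 0
13. ¬((r ∨ ¬r) ∨ (q → ¬q)), 1
14. ¬(r ∨ ¬r), 1
15. ¬(q → ¬q), 1
16. ¬r, 1
17. r, 1
Accessibility: 0R0, 0R1, 1R0, 1R1
Branch closes: r and ¬r both at 1.
Every branch closes; the branch above is one of them.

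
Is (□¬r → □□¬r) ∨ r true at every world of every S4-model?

Tableau for the negation ¬((□¬r → □□¬r) ∨ r):
1. ¬((□¬r → □□¬r) ∨ r), w0
2. ¬(□¬r → □□¬r), w0
3. ¬r, w0
4. □¬r, w0
5. ¬□□¬r, w0
6. ¬□¬r, w1
7. ¬r, w1
8. r, w2
9. ¬r, w2
Accessibility: w0Rw0, w0Rw1, w0Rw2, w1Rw1, w1Rw2, w2Rw2
Branch closes: r and ¬r both at w2.
All branches of the negation close; one closing branch shown above.

Yes, valid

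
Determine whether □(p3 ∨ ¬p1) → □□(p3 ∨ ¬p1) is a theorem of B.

Invalid (countermodel exists)

Tableau for the negation ¬(□(p3 ∨ ¬p1) → □□(p3 ∨ ¬p1)):
1. ¬(□(p3 ∨ ¬p1) → □□(p3 ∨ ¬p1)), w0
2. □(p3 ∨ ¬p1), w0   [¬→-rule on 1]
3. ¬□□(p3 ∨ ¬p1), w0   [¬→-rule on 1]
4. p3 ∨ ¬p1, w0   [□-rule on 2 via w0Rw0]
5. ¬p1, w0   [∨-rule on 4 (branches; this branch)]
6. ¬□(p3 ∨ ¬p1), w1   [¬□-rule on 3: fresh world w1, w0Rw1]
7. p3 ∨ ¬p1, w1   [□-rule on 2 via w0Rw1]
8. ¬p1, w1   [∨-rule on 7 (branches; this branch)]
9. ¬(p3 ∨ ¬p1), w2   [¬□-rule on 6: fresh world w2, w1Rw2]
10. ¬p3, w2   [¬∨-rule on 9]
11. p1, w2   [¬∨-rule on 9]
Accessibility: w0Rw0, w0Rw1, w1Rw0, w1Rw1, w1Rw2, w2Rw1, w2Rw2
The negation has an open branch (countermodel exists).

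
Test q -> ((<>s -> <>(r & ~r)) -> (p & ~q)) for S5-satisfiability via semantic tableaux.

Satisfiable

1. q -> ((<>s -> <>(r & ~r)) -> (p & ~q)), w0
2. (<>s -> <>(r & ~r)) -> (p & ~q), w0
3. p & ~q, w0
4. p, w0
5. ~q, w0
Accessibility: w0Rw0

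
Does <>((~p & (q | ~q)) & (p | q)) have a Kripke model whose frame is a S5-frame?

Yes, satisfiable

1. <>((~p & (q | ~q)) & (p | q)), w0
2. (~p & (q | ~q)) & (p | q), w1
3. ~p & (q | ~q), w1
4. p | q, w1
5. ~p, w1
6. q | ~q, w1
7. q, w1
Accessibility: w0Rw0, w0Rw1, w1Rw0, w1Rw1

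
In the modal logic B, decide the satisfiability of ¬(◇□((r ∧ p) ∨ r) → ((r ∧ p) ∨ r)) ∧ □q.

1. ¬(◇□((r ∧ p) ∨ r) → ((r ∧ p) ∨ r)) ∧ □q, 0
2. ¬(◇□((r ∧ p) ∨ r) → ((r ∧ p) ∨ r)), 0   [∧-rule on 1]
3. □q, 0   [∧-rule on 1]
4. ◇□((r ∧ p) ∨ r), 0   [¬→-rule on 2]
5. ¬((r ∧ p) ∨ r), 0   [¬→-rule on 2]
6. ¬(r ∧ p), 0   [¬∨-rule on 5]
7. ¬r, 0   [¬∨-rule on 5]
8. q, 0   [□-rule on 3 via 0R0]
9. ¬p, 0   [¬∧-rule on 6 (branches; this branch)]
10. □((r ∧ p) ∨ r), 1   [◇-rule on 4: fresh world 1, 0R1]
11. q, 1   [□-rule on 3 via 0R1]
12. (r ∧ p) ∨ r, 0   [□-rule on 10 via 1R0]
13. (r ∧ p) ∨ r, 1   [□-rule on 10 via 1R1]
14. r ∧ p, 0   [∨-rule on 12 (branches; this branch)]
15. r, 0   [∧-rule on 14]
16. p, 0   [∧-rule on 14]
Accessibility: 0R0, 0R1, 1R0, 1R1
Branch closes: r and ¬r both at 0.
Every branch closes; the branch above is one of them.

Unsatisfiable (every branch closes)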